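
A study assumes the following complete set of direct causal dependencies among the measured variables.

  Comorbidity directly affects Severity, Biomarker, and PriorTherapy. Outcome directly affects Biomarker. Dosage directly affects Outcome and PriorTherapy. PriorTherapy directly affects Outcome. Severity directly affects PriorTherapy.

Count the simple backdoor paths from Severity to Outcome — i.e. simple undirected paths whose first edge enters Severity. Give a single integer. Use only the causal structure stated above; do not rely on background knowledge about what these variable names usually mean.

3

A backdoor path from Severity to Outcome is any simple undirected path whose first edge points into Severity (i.e. leaves Severity via a parent).
Parents of Severity: {Comorbidity}.
Enumerating:
  P1: Severity <- Comorbidity -> PriorTherapy <- Dosage -> Outcome
  P2: Severity <- Comorbidity -> PriorTherapy -> Outcome
  P3: Severity <- Comorbidity -> Biomarker <- Outcome
That exhausts the simple backdoor paths. Count: 3.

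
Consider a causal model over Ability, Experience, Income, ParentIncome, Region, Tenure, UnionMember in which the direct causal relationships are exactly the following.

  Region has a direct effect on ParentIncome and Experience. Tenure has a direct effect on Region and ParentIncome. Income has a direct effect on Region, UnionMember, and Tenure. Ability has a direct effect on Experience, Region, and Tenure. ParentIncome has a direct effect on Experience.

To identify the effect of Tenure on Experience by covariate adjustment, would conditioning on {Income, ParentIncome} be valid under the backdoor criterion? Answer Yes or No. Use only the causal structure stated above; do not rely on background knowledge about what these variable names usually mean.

Backdoor paths from Tenure to Experience (paths whose first edge points into Tenure):
  P1: Tenure <- Income -> Region <- Ability -> Experience
  P2: Tenure <- Income -> Region -> ParentIncome -> Experience
  P3: Tenure <- Income -> Region -> Experience
  P4: Tenure <- Ability -> Region -> ParentIncome -> Experience
  P5: Tenure <- Ability -> Region -> Experience
  P6: Tenure <- Ability -> Experience
Condition 1 (no descendant of Tenure in the set): FAILS — ParentIncome is a descendant of Tenure.
Condition 2 (every backdoor path blocked by {Income, ParentIncome}):
  P1: blocked at fork node Income ∈ conditioning set.
  P2: blocked at fork node Income ∈ conditioning set.
  P3: blocked at fork node Income ∈ conditioning set.
  P4: blocked at chain node ParentIncome ∈ conditioning set.
  P5: open — no interior node is in the conditioning set.
  P6: open — no interior node is in the conditioning set.
{Income, ParentIncome} does not satisfy the backdoor criterion.

No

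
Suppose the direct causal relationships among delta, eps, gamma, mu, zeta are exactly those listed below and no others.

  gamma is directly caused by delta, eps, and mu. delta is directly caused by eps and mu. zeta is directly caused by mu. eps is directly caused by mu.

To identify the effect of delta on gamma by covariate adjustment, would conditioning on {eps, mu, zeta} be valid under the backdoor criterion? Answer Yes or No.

Yes

Backdoor paths from delta to gamma (paths whose first edge points into delta):
  P1: delta <- mu -> eps -> gamma
  P2: delta <- mu -> gamma
  P3: delta <- eps <- mu -> gamma
  P4: delta <- eps -> gamma
Condition 1 (no descendant of delta in the set): holds — descendants of delta are {gamma}; none are in {eps, mu, zeta}.
Condition 2 (every backdoor path blocked by {eps, mu, zeta}):
  P1: blocked at fork node mu ∈ conditioning set.
  P2: blocked at fork node mu ∈ conditioning set.
  P3: blocked at chain node eps ∈ conditioning set.
  P4: blocked at fork node eps ∈ conditioning set.
{eps, mu, zeta} satisfies the backdoor criterion.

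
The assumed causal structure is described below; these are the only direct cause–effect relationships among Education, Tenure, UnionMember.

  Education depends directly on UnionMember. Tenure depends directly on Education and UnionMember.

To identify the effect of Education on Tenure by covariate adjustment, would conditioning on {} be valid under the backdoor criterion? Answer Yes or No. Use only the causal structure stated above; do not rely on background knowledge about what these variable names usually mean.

No

Backdoor paths from Education to Tenure (paths whose first edge points into Education):
  P1: Education <- UnionMember -> Tenure
Condition 1 (no descendant of Education in the set): holds — descendants of Education are {Tenure}; none are in {}.
Condition 2 (every backdoor path blocked by {}):
  P1: open — no interior node is in the conditioning set.
{} does not satisfy the backdoor criterion.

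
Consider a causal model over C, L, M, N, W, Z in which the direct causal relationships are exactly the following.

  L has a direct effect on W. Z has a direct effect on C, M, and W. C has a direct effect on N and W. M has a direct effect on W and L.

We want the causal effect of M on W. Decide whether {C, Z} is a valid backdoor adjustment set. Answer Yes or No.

Yes

Backdoor paths from M to W (paths whose first edge points into M):
  P1: M <- Z -> C -> W
  P2: M <- Z -> W
Condition 1 (no descendant of M in the set): holds — descendants of M are {L, W}; none are in {C, Z}.
Condition 2 (every backdoor path blocked by {C, Z}):
  P1: blocked at fork node Z ∈ conditioning set.
  P2: blocked at fork node Z ∈ conditioning set.
{C, Z} satisfies the backdoor criterion.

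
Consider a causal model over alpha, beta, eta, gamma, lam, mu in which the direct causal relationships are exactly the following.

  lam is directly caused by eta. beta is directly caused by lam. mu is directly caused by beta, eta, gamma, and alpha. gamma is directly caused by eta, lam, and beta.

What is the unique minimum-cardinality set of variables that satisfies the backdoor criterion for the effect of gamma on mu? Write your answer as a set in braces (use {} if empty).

{beta, eta}

Variables eligible for adjustment (non-descendants of gamma, excluding gamma and mu): {alpha, beta, eta, lam}.
Backdoor paths from gamma to mu:
  P1: gamma <- eta -> lam -> beta -> mu
  P2: gamma <- eta -> mu
  P3: gamma <- lam <- eta -> mu
  P4: gamma <- lam -> beta -> mu
  P5: gamma <- beta <- lam <- eta -> mu
  P6: gamma <- beta -> mu
The empty set is not sufficient: P1 (gamma <- eta -> lam -> beta -> mu) has no collider blocking it and no conditioned non-collider, so it is open.
Try {beta, eta}:
  P1: blocked at fork node eta ∈ conditioning set.
  P2: blocked at fork node eta ∈ conditioning set.
  P3: blocked at fork node eta ∈ conditioning set.
  P4: blocked at chain node beta ∈ conditioning set.
  P5: blocked at chain node beta ∈ conditioning set.
  P6: blocked at fork node beta ∈ conditioning set.
{beta, eta} contains no descendant of gamma and blocks every backdoor path.
Every element of {beta, eta} is needed (dropping beta leaves P4 open; dropping eta leaves P2 open), so no proper subset is valid.
Among all size-2 subsets of the eligible variables, only {beta, eta} blocks every backdoor path, so it is the unique smallest valid adjustment set.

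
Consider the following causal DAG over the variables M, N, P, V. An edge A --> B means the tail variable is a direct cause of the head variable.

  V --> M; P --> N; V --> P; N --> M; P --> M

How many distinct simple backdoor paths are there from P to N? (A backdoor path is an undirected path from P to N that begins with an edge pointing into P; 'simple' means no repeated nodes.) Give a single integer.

1

A backdoor path from P to N is any simple undirected path whose first edge points into P (i.e. leaves P via a parent).
Parents of P: {V}.
Enumerating:
  P1: P <- V -> M <- N
That exhausts the simple backdoor paths. Count: 1.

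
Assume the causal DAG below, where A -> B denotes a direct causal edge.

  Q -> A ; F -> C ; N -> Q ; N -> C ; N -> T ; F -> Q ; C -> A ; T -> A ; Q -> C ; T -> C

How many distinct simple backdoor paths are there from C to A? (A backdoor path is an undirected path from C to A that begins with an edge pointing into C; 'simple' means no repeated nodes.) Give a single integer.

8

A backdoor path from C to A is any simple undirected path whose first edge points into C (i.e. leaves C via a parent).
Parents of C: {F, N, Q, T}.
Enumerating:
  P1: C <- N -> T -> A
  P2: C <- N -> Q -> A
  P3: C <- T <- N -> Q -> A
  P4: C <- T -> A
  P5: C <- F -> Q <- N -> T -> A
  P6: C <- F -> Q -> A
  P7: C <- Q <- N -> T -> A
  P8: C <- Q -> A
That exhausts the simple backdoor paths. Count: 8.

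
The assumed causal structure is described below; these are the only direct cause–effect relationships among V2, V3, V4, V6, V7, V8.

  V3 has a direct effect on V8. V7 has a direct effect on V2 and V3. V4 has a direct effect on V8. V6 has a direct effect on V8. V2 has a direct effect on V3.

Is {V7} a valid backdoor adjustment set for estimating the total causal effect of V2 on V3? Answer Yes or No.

Backdoor paths from V2 to V3 (paths whose first edge points into V2):
  P1: V2 <- V7 -> V3
Condition 1 (no descendant of V2 in the set): holds — descendants of V2 are {V3, V8}; none are in {V7}.
Condition 2 (every backdoor path blocked by {V7}):
  P1: blocked at fork node V7 ∈ conditioning set.
{V7} satisfies the backdoor criterion.

Yes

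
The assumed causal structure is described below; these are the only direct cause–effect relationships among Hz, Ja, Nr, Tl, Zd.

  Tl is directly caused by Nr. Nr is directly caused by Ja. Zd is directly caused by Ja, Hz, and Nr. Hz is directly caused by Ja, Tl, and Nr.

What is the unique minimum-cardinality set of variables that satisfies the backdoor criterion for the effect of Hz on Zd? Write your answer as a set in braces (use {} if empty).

Variables eligible for adjustment (non-descendants of Hz, excluding Hz and Zd): {Ja, Nr, Tl}.
Backdoor paths from Hz to Zd:
  P1: Hz <- Ja -> Nr -> Zd
  P2: Hz <- Ja -> Zd
  P3: Hz <- Nr <- Ja -> Zd
  P4: Hz <- Nr -> Zd
  P5: Hz <- Tl <- Nr <- Ja -> Zd
  P6: Hz <- Tl <- Nr -> Zd
The empty set is not sufficient: P1 (Hz <- Ja -> Nr -> Zd) has no collider blocking it and no conditioned non-collider, so it is open.
Try {Ja, Nr}:
  P1: blocked at fork node Ja ∈ conditioning set.
  P2: blocked at fork node Ja ∈ conditioning set.
  P3: blocked at chain node Nr ∈ conditioning set.
  P4: blocked at fork node Nr ∈ conditioning set.
  P5: blocked at chain node Nr ∈ conditioning set.
  P6: blocked at fork node Nr ∈ conditioning set.
{Ja, Nr} contains no descendant of Hz and blocks every backdoor path.
Every element of {Ja, Nr} is needed (dropping Ja leaves P2 open; dropping Nr leaves P4 open), so no proper subset is valid.
Among all size-2 subsets of the eligible variables, only {Ja, Nr} blocks every backdoor path, so it is the unique smallest valid adjustment set.

{Ja, Nr}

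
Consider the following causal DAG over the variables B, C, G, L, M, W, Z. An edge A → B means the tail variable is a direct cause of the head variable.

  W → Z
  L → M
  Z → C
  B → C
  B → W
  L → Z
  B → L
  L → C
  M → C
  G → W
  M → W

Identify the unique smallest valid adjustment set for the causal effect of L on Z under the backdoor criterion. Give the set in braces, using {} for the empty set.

Variables eligible for adjustment (non-descendants of L, excluding L and Z): {B, G}.
Backdoor paths from L to Z:
  P1: L <- B -> W <- M -> C <- Z
  P2: L <- B -> W -> Z
  P3: L <- B -> C <- M -> W -> Z
  P4: L <- B -> C <- Z
The empty set is not sufficient: P2 (L <- B -> W -> Z) has no collider blocking it and no conditioned non-collider, so it is open.
Try {B}:
  P1: blocked at fork node B ∈ conditioning set.
  P2: blocked at fork node B ∈ conditioning set.
  P3: blocked at fork node B ∈ conditioning set.
  P4: blocked at fork node B ∈ conditioning set.
{B} contains no descendant of L and blocks every backdoor path.
No other singleton works — e.g. {G} leaves P2 open — so {B} is the unique smallest valid adjustment set.

{B}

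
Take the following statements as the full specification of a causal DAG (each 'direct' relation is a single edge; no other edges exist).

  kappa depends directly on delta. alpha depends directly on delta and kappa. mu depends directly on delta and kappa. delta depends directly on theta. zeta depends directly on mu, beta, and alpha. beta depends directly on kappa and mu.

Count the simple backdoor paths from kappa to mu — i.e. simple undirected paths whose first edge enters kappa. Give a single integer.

3

A backdoor path from kappa to mu is any simple undirected path whose first edge points into kappa (i.e. leaves kappa via a parent).
Parents of kappa: {delta}.
Enumerating:
  P1: kappa <- delta -> mu
  P2: kappa <- delta -> alpha -> zeta <- mu
  P3: kappa <- delta -> alpha -> zeta <- beta <- mu
That exhausts the simple backdoor paths. Count: 3.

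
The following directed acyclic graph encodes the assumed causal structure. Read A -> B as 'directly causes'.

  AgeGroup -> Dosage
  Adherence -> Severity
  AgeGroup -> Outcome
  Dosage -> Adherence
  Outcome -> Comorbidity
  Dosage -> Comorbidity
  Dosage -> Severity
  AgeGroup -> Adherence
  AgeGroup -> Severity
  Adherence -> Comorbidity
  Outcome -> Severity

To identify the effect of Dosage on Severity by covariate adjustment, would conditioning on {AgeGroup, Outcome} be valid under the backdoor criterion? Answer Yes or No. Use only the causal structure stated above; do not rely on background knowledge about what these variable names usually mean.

Backdoor paths from Dosage to Severity (paths whose first edge points into Dosage):
  P1: Dosage <- AgeGroup -> Adherence -> Comorbidity <- Outcome -> Severity
  P2: Dosage <- AgeGroup -> Adherence -> Severity
  P3: Dosage <- AgeGroup -> Outcome -> Comorbidity <- Adherence -> Severity
  P4: Dosage <- AgeGroup -> Outcome -> Severity
  P5: Dosage <- AgeGroup -> Severity
Condition 1 (no descendant of Dosage in the set): holds — descendants of Dosage are {Adherence, Comorbidity, Severity}; none are in {AgeGroup, Outcome}.
Condition 2 (every backdoor path blocked by {AgeGroup, Outcome}):
  P1: blocked at fork node AgeGroup ∈ conditioning set.
  P2: blocked at fork node AgeGroup ∈ conditioning set.
  P3: blocked at fork node AgeGroup ∈ conditioning set.
  P4: blocked at fork node AgeGroup ∈ conditioning set.
  P5: blocked at fork node AgeGroup ∈ conditioning set.
{AgeGroup, Outcome} satisfies the backdoor criterion.

Yes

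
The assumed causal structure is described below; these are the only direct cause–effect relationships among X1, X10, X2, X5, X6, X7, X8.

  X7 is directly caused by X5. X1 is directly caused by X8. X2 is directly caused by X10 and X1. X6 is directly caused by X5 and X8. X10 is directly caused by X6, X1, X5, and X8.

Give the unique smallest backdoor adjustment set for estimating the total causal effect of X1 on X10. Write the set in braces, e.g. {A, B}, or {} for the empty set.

{X8}

Variables eligible for adjustment (non-descendants of X1, excluding X1 and X10): {X5, X6, X7, X8}.
Backdoor paths from X1 to X10:
  P1: X1 <- X8 -> X6 <- X5 -> X10
  P2: X1 <- X8 -> X6 -> X10
  P3: X1 <- X8 -> X10
The empty set is not sufficient: P2 (X1 <- X8 -> X6 -> X10) has no collider blocking it and no conditioned non-collider, so it is open.
Try {X8}:
  P1: blocked at fork node X8 ∈ conditioning set.
  P2: blocked at fork node X8 ∈ conditioning set.
  P3: blocked at fork node X8 ∈ conditioning set.
{X8} contains no descendant of X1 and blocks every backdoor path.
No other singleton works — e.g. {X5} leaves P2 open — so {X8} is the unique smallest valid adjustment set.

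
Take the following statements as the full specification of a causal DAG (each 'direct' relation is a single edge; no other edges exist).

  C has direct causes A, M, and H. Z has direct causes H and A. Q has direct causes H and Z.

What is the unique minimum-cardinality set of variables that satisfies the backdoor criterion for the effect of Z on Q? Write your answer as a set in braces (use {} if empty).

{H}

Variables eligible for adjustment (non-descendants of Z, excluding Z and Q): {A, C, H, M}.
Backdoor paths from Z to Q:
  P1: Z <- A -> C <- H -> Q
  P2: Z <- H -> Q
The empty set is not sufficient: P2 (Z <- H -> Q) has no collider blocking it and no conditioned non-collider, so it is open.
Try {H}:
  P1: blocked at collider C (neither it nor any descendant is in the conditioning set).
  P2: blocked at fork node H ∈ conditioning set.
{H} contains no descendant of Z and blocks every backdoor path.
No other singleton works — e.g. {M} leaves P2 open — so {H} is the unique smallest valid adjustment set.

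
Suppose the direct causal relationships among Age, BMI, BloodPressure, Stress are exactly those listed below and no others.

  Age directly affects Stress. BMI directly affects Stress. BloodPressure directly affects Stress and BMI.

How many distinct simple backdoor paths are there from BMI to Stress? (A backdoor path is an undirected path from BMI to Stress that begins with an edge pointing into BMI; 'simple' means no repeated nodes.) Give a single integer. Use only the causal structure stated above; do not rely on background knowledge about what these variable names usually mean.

A backdoor path from BMI to Stress is any simple undirected path whose first edge points into BMI (i.e. leaves BMI via a parent).
Parents of BMI: {BloodPressure}.
Enumerating:
  P1: BMI <- BloodPressure -> Stress
That exhausts the simple backdoor paths. Count: 1.

1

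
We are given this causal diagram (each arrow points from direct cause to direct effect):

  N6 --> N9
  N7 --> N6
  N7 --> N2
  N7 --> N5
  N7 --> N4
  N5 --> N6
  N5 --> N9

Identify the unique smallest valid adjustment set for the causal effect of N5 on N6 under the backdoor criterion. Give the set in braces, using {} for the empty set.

Variables eligible for adjustment (non-descendants of N5, excluding N5 and N6): {N2, N4, N7}.
Backdoor paths from N5 to N6:
  P1: N5 <- N7 -> N6
The empty set is not sufficient: P1 (N5 <- N7 -> N6) has no collider blocking it and no conditioned non-collider, so it is open.
Try {N7}:
  P1: blocked at fork node N7 ∈ conditioning set.
{N7} contains no descendant of N5 and blocks every backdoor path.
No other singleton works — e.g. {N4} leaves P1 open — so {N7} is the unique smallest valid adjustment set.

{N7}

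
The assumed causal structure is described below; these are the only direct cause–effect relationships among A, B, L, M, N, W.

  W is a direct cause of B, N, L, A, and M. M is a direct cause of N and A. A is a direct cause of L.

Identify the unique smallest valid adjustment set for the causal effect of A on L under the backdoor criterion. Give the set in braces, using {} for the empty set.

Variables eligible for adjustment (non-descendants of A, excluding A and L): {B, M, N, W}.
Backdoor paths from A to L:
  P1: A <- W -> L
  P2: A <- M <- W -> L
  P3: A <- M -> N <- W -> L
The empty set is not sufficient: P1 (A <- W -> L) has no collider blocking it and no conditioned non-collider, so it is open.
Try {W}:
  P1: blocked at fork node W ∈ conditioning set.
  P2: blocked at fork node W ∈ conditioning set.
  P3: blocked at collider N (neither it nor any descendant is in the conditioning set).
{W} contains no descendant of A and blocks every backdoor path.
No other singleton works — e.g. {M} leaves P1 open — so {W} is the unique smallest valid adjustment set.

{W}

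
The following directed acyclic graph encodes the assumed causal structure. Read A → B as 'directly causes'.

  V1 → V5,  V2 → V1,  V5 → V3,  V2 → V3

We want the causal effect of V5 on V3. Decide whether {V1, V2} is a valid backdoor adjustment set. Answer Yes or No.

Yes

Backdoor paths from V5 to V3 (paths whose first edge points into V5):
  P1: V5 <- V1 <- V2 -> V3
Condition 1 (no descendant of V5 in the set): holds — descendants of V5 are {V3}; none are in {V1, V2}.
Condition 2 (every backdoor path blocked by {V1, V2}):
  P1: blocked at chain node V1 ∈ conditioning set.
{V1, V2} satisfies the backdoor criterion.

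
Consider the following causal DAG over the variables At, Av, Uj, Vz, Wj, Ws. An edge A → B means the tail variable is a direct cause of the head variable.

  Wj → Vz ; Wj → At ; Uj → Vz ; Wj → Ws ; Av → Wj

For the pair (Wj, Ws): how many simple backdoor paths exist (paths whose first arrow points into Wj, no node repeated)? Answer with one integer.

0

A backdoor path from Wj to Ws is any simple undirected path whose first edge points into Wj (i.e. leaves Wj via a parent).
Parents of Wj: {Av}.
No simple path from any parent of Wj reaches Ws without revisiting Wj, so there are no backdoor paths.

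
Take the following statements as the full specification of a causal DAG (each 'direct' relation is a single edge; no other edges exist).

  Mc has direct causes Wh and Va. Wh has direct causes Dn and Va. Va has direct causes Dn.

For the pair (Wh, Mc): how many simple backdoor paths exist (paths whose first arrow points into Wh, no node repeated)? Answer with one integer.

A backdoor path from Wh to Mc is any simple undirected path whose first edge points into Wh (i.e. leaves Wh via a parent).
Parents of Wh: {Dn, Va}.
Enumerating:
  P1: Wh <- Dn -> Va -> Mc
  P2: Wh <- Va -> Mc
That exhausts the simple backdoor paths. Count: 2.

2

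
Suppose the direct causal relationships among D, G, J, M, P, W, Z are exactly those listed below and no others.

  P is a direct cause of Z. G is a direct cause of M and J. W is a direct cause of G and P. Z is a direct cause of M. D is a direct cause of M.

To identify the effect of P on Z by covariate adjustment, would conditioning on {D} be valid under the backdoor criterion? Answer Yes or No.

Backdoor paths from P to Z (paths whose first edge points into P):
  P1: P <- W -> G -> M <- Z
Condition 1 (no descendant of P in the set): holds — descendants of P are {M, Z}; none are in {D}.
Condition 2 (every backdoor path blocked by {D}):
  P1: blocked at collider M (neither it nor any descendant is in the conditioning set).
{D} satisfies the backdoor criterion.

Yes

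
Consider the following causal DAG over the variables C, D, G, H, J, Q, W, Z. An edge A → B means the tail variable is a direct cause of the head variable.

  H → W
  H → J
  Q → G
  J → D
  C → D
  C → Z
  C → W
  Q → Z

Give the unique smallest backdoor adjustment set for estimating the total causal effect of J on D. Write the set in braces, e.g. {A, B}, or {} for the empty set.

{}

Variables eligible for adjustment (non-descendants of J, excluding J and D): {C, G, H, Q, W, Z}.
Backdoor paths from J to D:
  P1: J <- H -> W <- C -> D
Each backdoor path contains an unconditioned collider, so every path is already blocked with the empty conditioning set:
  P1: blocked at collider W (neither it nor any descendant is in the conditioning set).
The empty set is therefore the unique smallest valid set.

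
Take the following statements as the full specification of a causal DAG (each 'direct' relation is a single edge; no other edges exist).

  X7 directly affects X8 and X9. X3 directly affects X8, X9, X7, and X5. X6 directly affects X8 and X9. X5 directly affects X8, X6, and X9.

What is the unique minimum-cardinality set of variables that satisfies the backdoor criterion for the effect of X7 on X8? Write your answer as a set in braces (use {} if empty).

{X3}

Variables eligible for adjustment (non-descendants of X7, excluding X7 and X8): {X3, X5, X6}.
Backdoor paths from X7 to X8:
  P1: X7 <- X3 -> X5 -> X6 -> X8
  P2: X7 <- X3 -> X5 -> X9 <- X6 -> X8
  P3: X7 <- X3 -> X5 -> X8
  P4: X7 <- X3 -> X9 <- X5 -> X6 -> X8
  P5: X7 <- X3 -> X9 <- X5 -> X8
  P6: X7 <- X3 -> X9 <- X6 <- X5 -> X8
  P7: X7 <- X3 -> X9 <- X6 -> X8
  P8: X7 <- X3 -> X8
The empty set is not sufficient: P1 (X7 <- X3 -> X5 -> X6 -> X8) has no collider blocking it and no conditioned non-collider, so it is open.
Try {X3}:
  P1: blocked at fork node X3 ∈ conditioning set.
  P2: blocked at fork node X3 ∈ conditioning set.
  P3: blocked at fork node X3 ∈ conditioning set.
  P4: blocked at fork node X3 ∈ conditioning set.
  P5: blocked at fork node X3 ∈ conditioning set.
  P6: blocked at fork node X3 ∈ conditioning set.
  P7: blocked at fork node X3 ∈ conditioning set.
  P8: blocked at fork node X3 ∈ conditioning set.
{X3} contains no descendant of X7 and blocks every backdoor path.
No other singleton works — e.g. {X5} leaves P8 open — so {X3} is the unique smallest valid adjustment set.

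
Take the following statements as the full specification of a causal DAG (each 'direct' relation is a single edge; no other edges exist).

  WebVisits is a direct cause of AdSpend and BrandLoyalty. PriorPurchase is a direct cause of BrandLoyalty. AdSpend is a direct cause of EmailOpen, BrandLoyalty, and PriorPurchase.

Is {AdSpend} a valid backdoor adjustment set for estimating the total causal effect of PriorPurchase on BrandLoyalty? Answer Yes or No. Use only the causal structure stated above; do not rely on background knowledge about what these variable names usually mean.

Backdoor paths from PriorPurchase to BrandLoyalty (paths whose first edge points into PriorPurchase):
  P1: PriorPurchase <- AdSpend <- WebVisits -> BrandLoyalty
  P2: PriorPurchase <- AdSpend -> BrandLoyalty
Condition 1 (no descendant of PriorPurchase in the set): holds — descendants of PriorPurchase are {BrandLoyalty}; none are in {AdSpend}.
Condition 2 (every backdoor path blocked by {AdSpend}):
  P1: blocked at chain node AdSpend ∈ conditioning set.
  P2: blocked at fork node AdSpend ∈ conditioning set.
{AdSpend} satisfies the backdoor criterion.

Yes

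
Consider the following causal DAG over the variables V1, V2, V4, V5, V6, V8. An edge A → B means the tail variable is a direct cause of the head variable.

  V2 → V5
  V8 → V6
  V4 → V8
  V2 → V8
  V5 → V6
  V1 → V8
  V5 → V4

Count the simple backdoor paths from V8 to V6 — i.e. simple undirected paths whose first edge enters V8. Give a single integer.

2

A backdoor path from V8 to V6 is any simple undirected path whose first edge points into V8 (i.e. leaves V8 via a parent).
Parents of V8: {V1, V2, V4}.
Enumerating:
  P1: V8 <- V2 -> V5 -> V6
  P2: V8 <- V4 <- V5 -> V6
That exhausts the simple backdoor paths. Count: 2.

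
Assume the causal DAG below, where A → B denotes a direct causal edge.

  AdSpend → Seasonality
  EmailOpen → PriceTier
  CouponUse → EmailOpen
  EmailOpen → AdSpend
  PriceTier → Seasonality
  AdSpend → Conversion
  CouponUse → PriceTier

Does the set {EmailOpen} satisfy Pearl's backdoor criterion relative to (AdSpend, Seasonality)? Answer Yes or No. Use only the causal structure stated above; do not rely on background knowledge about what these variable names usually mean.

Yes

Backdoor paths from AdSpend to Seasonality (paths whose first edge points into AdSpend):
  P1: AdSpend <- EmailOpen <- CouponUse -> PriceTier -> Seasonality
  P2: AdSpend <- EmailOpen -> PriceTier -> Seasonality
Condition 1 (no descendant of AdSpend in the set): holds — descendants of AdSpend are {Conversion, Seasonality}; none are in {EmailOpen}.
Condition 2 (every backdoor path blocked by {EmailOpen}):
  P1: blocked at chain node EmailOpen ∈ conditioning set.
  P2: blocked at fork node EmailOpen ∈ conditioning set.
{EmailOpen} satisfies the backdoor criterion.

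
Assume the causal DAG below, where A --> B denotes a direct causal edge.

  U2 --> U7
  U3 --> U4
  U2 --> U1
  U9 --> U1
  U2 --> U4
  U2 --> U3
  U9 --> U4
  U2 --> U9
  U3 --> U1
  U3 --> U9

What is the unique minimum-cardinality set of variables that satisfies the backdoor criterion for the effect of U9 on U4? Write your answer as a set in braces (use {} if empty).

{U2, U3}

Variables eligible for adjustment (non-descendants of U9, excluding U9 and U4): {U2, U3, U7}.
Backdoor paths from U9 to U4:
  P1: U9 <- U2 -> U3 -> U4
  P2: U9 <- U2 -> U4
  P3: U9 <- U2 -> U1 <- U3 -> U4
  P4: U9 <- U3 <- U2 -> U4
  P5: U9 <- U3 -> U4
  P6: U9 <- U3 -> U1 <- U2 -> U4
The empty set is not sufficient: P1 (U9 <- U2 -> U3 -> U4) has no collider blocking it and no conditioned non-collider, so it is open.
Try {U2, U3}:
  P1: blocked at fork node U2 ∈ conditioning set.
  P2: blocked at fork node U2 ∈ conditioning set.
  P3: blocked at fork node U2 ∈ conditioning set.
  P4: blocked at chain node U3 ∈ conditioning set.
  P5: blocked at fork node U3 ∈ conditioning set.
  P6: blocked at fork node U3 ∈ conditioning set.
{U2, U3} contains no descendant of U9 and blocks every backdoor path.
Every element of {U2, U3} is needed (dropping U2 leaves P2 open; dropping U3 leaves P5 open), so no proper subset is valid.
Among all size-2 subsets of the eligible variables, only {U2, U3} blocks every backdoor path, so it is the unique smallest valid adjustment set.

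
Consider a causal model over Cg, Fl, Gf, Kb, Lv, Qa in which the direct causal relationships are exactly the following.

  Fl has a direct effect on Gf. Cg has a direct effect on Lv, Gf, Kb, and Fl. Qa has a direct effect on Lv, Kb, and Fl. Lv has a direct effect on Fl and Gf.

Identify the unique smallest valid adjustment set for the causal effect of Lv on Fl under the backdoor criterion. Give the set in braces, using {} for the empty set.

Variables eligible for adjustment (non-descendants of Lv, excluding Lv and Fl): {Cg, Kb, Qa}.
Backdoor paths from Lv to Fl:
  P1: Lv <- Qa -> Kb <- Cg -> Fl
  P2: Lv <- Qa -> Kb <- Cg -> Gf <- Fl
  P3: Lv <- Qa -> Fl
  P4: Lv <- Cg -> Kb <- Qa -> Fl
  P5: Lv <- Cg -> Fl
  P6: Lv <- Cg -> Gf <- Fl
The empty set is not sufficient: P3 (Lv <- Qa -> Fl) has no collider blocking it and no conditioned non-collider, so it is open.
Try {Cg, Qa}:
  P1: blocked at fork node Qa ∈ conditioning set.
  P2: blocked at fork node Qa ∈ conditioning set.
  P3: blocked at fork node Qa ∈ conditioning set.
  P4: blocked at fork node Cg ∈ conditioning set.
  P5: blocked at fork node Cg ∈ conditioning set.
  P6: blocked at fork node Cg ∈ conditioning set.
{Cg, Qa} contains no descendant of Lv and blocks every backdoor path.
Every element of {Cg, Qa} is needed (dropping Cg leaves P5 open; dropping Qa leaves P3 open), so no proper subset is valid.
Among all size-2 subsets of the eligible variables, only {Cg, Qa} blocks every backdoor path, so it is the unique smallest valid adjustment set.

{Cg, Qa}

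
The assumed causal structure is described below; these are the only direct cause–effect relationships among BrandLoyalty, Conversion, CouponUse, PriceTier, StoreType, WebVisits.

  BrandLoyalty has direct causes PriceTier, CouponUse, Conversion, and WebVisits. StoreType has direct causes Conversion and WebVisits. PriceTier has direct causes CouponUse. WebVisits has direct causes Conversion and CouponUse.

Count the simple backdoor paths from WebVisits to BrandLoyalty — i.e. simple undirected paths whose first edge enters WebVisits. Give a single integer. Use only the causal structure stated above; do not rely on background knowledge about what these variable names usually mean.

3

A backdoor path from WebVisits to BrandLoyalty is any simple undirected path whose first edge points into WebVisits (i.e. leaves WebVisits via a parent).
Parents of WebVisits: {Conversion, CouponUse}.
Enumerating:
  P1: WebVisits <- Conversion -> BrandLoyalty
  P2: WebVisits <- CouponUse -> PriceTier -> BrandLoyalty
  P3: WebVisits <- CouponUse -> BrandLoyalty
That exhausts the simple backdoor paths. Count: 3.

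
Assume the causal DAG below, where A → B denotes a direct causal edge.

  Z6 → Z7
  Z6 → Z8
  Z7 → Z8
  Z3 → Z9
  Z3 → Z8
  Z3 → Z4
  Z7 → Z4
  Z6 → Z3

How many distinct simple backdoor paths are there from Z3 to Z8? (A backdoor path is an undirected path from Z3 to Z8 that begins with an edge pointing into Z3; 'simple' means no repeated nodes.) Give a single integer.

2

A backdoor path from Z3 to Z8 is any simple undirected path whose first edge points into Z3 (i.e. leaves Z3 via a parent).
Parents of Z3: {Z6}.
Enumerating:
  P1: Z3 <- Z6 -> Z7 -> Z8
  P2: Z3 <- Z6 -> Z8
That exhausts the simple backdoor paths. Count: 2.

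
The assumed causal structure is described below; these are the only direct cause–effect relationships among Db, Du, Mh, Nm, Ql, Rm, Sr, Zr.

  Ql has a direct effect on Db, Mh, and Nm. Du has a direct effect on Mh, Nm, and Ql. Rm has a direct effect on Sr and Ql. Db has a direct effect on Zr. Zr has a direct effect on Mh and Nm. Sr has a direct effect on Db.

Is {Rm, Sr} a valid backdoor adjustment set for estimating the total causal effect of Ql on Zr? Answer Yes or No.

Backdoor paths from Ql to Zr (paths whose first edge points into Ql):
  P1: Ql <- Rm -> Sr -> Db -> Zr
  P2: Ql <- Du -> Nm <- Zr
  P3: Ql <- Du -> Mh <- Zr
Condition 1 (no descendant of Ql in the set): holds — descendants of Ql are {Db, Mh, Nm, Zr}; none are in {Rm, Sr}.
Condition 2 (every backdoor path blocked by {Rm, Sr}):
  P1: blocked at fork node Rm ∈ conditioning set.
  P2: blocked at collider Nm (neither it nor any descendant is in the conditioning set).
  P3: blocked at collider Mh (neither it nor any descendant is in the conditioning set).
{Rm, Sr} satisfies the backdoor criterion.

Yes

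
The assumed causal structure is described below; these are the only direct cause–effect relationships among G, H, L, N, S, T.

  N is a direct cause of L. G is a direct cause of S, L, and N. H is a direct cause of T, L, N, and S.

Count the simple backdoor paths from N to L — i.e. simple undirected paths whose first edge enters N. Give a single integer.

A backdoor path from N to L is any simple undirected path whose first edge points into N (i.e. leaves N via a parent).
Parents of N: {G, H}.
Enumerating:
  P1: N <- H -> S <- G -> L
  P2: N <- H -> L
  P3: N <- G -> S <- H -> L
  P4: N <- G -> L
That exhausts the simple backdoor paths. Count: 4.

4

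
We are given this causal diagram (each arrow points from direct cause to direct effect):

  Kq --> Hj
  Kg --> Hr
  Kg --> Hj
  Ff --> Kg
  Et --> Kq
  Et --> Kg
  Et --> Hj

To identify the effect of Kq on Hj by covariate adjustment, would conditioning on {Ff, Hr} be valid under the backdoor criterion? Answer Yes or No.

No

Backdoor paths from Kq to Hj (paths whose first edge points into Kq):
  P1: Kq <- Et -> Kg -> Hj
  P2: Kq <- Et -> Hj
Condition 1 (no descendant of Kq in the set): holds — descendants of Kq are {Hj}; none are in {Ff, Hr}.
Condition 2 (every backdoor path blocked by {Ff, Hr}):
  P1: open — no interior node is in the conditioning set.
  P2: open — no interior node is in the conditioning set.
{Ff, Hr} does not satisfy the backdoor criterion.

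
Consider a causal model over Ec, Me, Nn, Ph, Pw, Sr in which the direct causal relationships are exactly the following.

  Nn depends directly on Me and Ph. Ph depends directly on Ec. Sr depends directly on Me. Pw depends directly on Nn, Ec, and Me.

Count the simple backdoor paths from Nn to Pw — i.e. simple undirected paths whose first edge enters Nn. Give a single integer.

A backdoor path from Nn to Pw is any simple undirected path whose first edge points into Nn (i.e. leaves Nn via a parent).
Parents of Nn: {Me, Ph}.
Enumerating:
  P1: Nn <- Me -> Pw
  P2: Nn <- Ph <- Ec -> Pw
That exhausts the simple backdoor paths. Count: 2.

2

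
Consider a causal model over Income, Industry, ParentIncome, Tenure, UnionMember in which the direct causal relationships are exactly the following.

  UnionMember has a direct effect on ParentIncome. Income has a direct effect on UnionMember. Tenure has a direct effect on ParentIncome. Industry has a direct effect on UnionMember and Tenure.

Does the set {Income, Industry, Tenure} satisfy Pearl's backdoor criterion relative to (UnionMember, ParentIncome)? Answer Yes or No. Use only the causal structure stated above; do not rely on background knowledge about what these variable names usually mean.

Yes

Backdoor paths from UnionMember to ParentIncome (paths whose first edge points into UnionMember):
  P1: UnionMember <- Industry -> Tenure -> ParentIncome
Condition 1 (no descendant of UnionMember in the set): holds — descendants of UnionMember are {ParentIncome}; none are in {Income, Industry, Tenure}.
Condition 2 (every backdoor path blocked by {Income, Industry, Tenure}):
  P1: blocked at fork node Industry ∈ conditioning set.
{Income, Industry, Tenure} satisfies the backdoor criterion.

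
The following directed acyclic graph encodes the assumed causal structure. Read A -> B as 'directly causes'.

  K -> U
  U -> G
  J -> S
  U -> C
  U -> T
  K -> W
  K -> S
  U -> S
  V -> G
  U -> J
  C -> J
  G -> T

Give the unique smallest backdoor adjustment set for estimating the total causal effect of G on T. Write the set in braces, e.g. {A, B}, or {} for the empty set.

Variables eligible for adjustment (non-descendants of G, excluding G and T): {C, J, K, S, U, V, W}.
Backdoor paths from G to T:
  P1: G <- U -> T
The empty set is not sufficient: P1 (G <- U -> T) has no collider blocking it and no conditioned non-collider, so it is open.
Try {U}:
  P1: blocked at fork node U ∈ conditioning set.
{U} contains no descendant of G and blocks every backdoor path.
No other singleton works — e.g. {K} leaves P1 open — so {U} is the unique smallest valid adjustment set.

{U}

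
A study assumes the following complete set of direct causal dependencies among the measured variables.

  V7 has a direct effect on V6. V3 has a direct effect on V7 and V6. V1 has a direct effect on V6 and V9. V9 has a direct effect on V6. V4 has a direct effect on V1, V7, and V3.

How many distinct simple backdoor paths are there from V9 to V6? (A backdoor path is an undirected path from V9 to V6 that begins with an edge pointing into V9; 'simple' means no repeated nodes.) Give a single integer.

A backdoor path from V9 to V6 is any simple undirected path whose first edge points into V9 (i.e. leaves V9 via a parent).
Parents of V9: {V1}.
Enumerating:
  P1: V9 <- V1 <- V4 -> V3 -> V7 -> V6
  P2: V9 <- V1 <- V4 -> V3 -> V6
  P3: V9 <- V1 <- V4 -> V7 <- V3 -> V6
  P4: V9 <- V1 <- V4 -> V7 -> V6
  P5: V9 <- V1 -> V6
That exhausts the simple backdoor paths. Count: 5.

5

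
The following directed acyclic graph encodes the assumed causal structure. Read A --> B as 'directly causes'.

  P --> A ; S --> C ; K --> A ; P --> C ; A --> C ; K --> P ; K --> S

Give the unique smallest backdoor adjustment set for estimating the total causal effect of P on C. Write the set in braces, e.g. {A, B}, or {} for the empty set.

{K}

Variables eligible for adjustment (non-descendants of P, excluding P and C): {K, S}.
Backdoor paths from P to C:
  P1: P <- K -> S -> C
  P2: P <- K -> A -> C
The empty set is not sufficient: P1 (P <- K -> S -> C) has no collider blocking it and no conditioned non-collider, so it is open.
Try {K}:
  P1: blocked at fork node K ∈ conditioning set.
  P2: blocked at fork node K ∈ conditioning set.
{K} contains no descendant of P and blocks every backdoor path.
No other singleton works — e.g. {S} leaves P2 open — so {K} is the unique smallest valid adjustment set.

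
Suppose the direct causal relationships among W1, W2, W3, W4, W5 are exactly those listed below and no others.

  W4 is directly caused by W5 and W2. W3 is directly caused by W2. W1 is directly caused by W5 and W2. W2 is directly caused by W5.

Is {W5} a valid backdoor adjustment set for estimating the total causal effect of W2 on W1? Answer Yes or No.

Yes

Backdoor paths from W2 to W1 (paths whose first edge points into W2):
  P1: W2 <- W5 -> W1
Condition 1 (no descendant of W2 in the set): holds — descendants of W2 are {W1, W3, W4}; none are in {W5}.
Condition 2 (every backdoor path blocked by {W5}):
  P1: blocked at fork node W5 ∈ conditioning set.
{W5} satisfies the backdoor criterion.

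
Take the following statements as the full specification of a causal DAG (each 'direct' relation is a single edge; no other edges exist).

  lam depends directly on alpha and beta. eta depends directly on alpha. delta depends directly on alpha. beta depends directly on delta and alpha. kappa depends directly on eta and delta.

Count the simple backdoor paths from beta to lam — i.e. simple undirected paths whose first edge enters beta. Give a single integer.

A backdoor path from beta to lam is any simple undirected path whose first edge points into beta (i.e. leaves beta via a parent).
Parents of beta: {alpha, delta}.
Enumerating:
  P1: beta <- alpha -> lam
  P2: beta <- delta <- alpha -> lam
  P3: beta <- delta -> kappa <- eta <- alpha -> lam
That exhausts the simple backdoor paths. Count: 3.

3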